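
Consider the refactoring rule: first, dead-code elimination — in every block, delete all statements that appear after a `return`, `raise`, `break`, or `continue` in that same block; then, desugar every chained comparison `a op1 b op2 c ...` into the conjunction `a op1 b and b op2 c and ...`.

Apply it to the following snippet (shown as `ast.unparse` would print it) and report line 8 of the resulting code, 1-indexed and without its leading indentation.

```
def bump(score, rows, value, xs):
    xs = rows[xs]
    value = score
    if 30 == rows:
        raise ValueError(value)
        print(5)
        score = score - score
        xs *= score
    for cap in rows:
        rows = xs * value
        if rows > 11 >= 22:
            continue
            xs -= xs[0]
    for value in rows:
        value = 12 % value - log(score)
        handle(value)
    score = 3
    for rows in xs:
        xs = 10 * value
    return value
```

Transformed code:
def bump(score, rows, value, xs):
    xs = rows[xs]
    value = score
    if 30 == rows:
        raise ValueError(value)
    for cap in rows:
        rows = xs * value
        if rows > 11 and 11 >= 22:
            continue
    for value in rows:
        value = 12 % value - log(score)
        handle(value)
    score = 3
    for rows in xs:
        xs = 10 * value
    return value

if rows > 11 and 11 >= 22:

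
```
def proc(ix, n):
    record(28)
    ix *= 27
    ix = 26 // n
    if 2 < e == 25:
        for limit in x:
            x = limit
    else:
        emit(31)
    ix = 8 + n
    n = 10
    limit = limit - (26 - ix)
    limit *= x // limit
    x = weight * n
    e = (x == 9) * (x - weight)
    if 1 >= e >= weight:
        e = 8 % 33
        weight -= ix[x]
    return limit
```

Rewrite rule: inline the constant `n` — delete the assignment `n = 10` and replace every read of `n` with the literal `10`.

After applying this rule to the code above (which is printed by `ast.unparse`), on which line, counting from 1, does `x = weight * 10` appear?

Transformed code:
def proc(ix, n):
    record(28)
    ix *= 27
    ix = 26 // 10
    if 2 < e == 25:
        for limit in x:
            x = limit
    else:
        emit(31)
    ix = 8 + 10
    limit = limit - (26 - ix)
    limit *= x // limit
    x = weight * 10
    e = (x == 9) * (x - weight)
    if 1 >= e >= weight:
        e = 8 % 33
        weight -= ix[x]
    return limit

13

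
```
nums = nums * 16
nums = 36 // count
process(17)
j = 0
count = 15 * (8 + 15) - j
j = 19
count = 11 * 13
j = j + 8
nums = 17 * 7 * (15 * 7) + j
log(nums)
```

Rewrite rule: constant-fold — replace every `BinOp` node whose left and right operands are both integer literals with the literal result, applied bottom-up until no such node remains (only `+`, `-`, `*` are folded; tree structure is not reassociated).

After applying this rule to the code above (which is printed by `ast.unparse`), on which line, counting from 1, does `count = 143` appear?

Transformed code:
nums = nums * 16
nums = 36 // count
process(17)
j = 0
count = 345 - j
j = 19
count = 143
j = j + 8
nums = 12495 + j
log(nums)

7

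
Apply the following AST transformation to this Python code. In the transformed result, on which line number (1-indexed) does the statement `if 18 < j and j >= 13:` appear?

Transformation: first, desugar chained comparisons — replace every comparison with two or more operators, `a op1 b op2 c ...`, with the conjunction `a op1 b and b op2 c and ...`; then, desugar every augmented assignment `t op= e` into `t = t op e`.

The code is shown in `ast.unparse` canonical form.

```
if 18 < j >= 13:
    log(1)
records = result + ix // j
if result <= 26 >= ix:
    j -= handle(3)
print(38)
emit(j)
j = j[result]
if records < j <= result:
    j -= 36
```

Transformed code:
if 18 < j and j >= 13:
    log(1)
records = result + ix // j
if result <= 26 and 26 >= ix:
    j = j - handle(3)
print(38)
emit(j)
j = j[result]
if records < j and j <= result:
    j = j - 36

1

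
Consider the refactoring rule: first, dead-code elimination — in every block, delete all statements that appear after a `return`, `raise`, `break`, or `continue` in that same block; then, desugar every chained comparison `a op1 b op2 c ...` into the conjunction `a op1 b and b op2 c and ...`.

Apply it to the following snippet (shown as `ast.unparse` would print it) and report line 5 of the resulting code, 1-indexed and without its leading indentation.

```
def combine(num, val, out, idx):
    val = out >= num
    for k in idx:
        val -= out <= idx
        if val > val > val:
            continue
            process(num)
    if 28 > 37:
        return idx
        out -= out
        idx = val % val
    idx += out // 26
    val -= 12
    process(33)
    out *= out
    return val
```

if val > val and val > val:

Transformed code:
def combine(num, val, out, idx):
    val = out >= num
    for k in idx:
        val -= out <= idx
        if val > val and val > val:
            continue
    if 28 > 37:
        return idx
    idx += out // 26
    val -= 12
    process(33)
    out *= out
    return val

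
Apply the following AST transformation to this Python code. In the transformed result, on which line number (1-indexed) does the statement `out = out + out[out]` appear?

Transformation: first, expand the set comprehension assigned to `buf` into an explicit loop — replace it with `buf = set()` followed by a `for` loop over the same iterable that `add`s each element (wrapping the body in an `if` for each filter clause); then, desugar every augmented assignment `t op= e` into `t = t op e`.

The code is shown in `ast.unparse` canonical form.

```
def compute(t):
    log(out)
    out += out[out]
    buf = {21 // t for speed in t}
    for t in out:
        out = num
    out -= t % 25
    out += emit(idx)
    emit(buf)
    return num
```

Transformed code:
def compute(t):
    log(out)
    out = out + out[out]
    buf = set()
    for speed in t:
        buf.add(21 // t)
    for t in out:
        out = num
    out = out - t % 25
    out = out + emit(idx)
    emit(buf)
    return num

3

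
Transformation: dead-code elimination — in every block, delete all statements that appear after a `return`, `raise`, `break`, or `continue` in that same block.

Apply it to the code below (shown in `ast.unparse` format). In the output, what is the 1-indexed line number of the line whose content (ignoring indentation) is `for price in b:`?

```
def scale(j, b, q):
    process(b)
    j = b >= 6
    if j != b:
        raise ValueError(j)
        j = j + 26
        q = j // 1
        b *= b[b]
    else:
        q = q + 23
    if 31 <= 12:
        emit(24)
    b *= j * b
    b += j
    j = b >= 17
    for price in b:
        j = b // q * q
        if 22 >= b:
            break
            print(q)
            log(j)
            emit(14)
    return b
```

Transformed code:
def scale(j, b, q):
    process(b)
    j = b >= 6
    if j != b:
        raise ValueError(j)
    else:
        q = q + 23
    if 31 <= 12:
        emit(24)
    b *= j * b
    b += j
    j = b >= 17
    for price in b:
        j = b // q * q
        if 22 >= b:
            break
    return b

13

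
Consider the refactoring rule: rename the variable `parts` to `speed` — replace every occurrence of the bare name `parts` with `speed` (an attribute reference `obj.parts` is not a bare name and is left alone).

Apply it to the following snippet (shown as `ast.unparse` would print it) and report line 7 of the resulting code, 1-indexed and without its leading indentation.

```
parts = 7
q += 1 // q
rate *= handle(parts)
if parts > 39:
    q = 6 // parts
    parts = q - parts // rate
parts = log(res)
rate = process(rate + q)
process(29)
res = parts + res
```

Transformed code:
speed = 7
q += 1 // q
rate *= handle(speed)
if speed > 39:
    q = 6 // speed
    speed = q - speed // rate
speed = log(res)
rate = process(rate + q)
process(29)
res = speed + res

speed = log(res)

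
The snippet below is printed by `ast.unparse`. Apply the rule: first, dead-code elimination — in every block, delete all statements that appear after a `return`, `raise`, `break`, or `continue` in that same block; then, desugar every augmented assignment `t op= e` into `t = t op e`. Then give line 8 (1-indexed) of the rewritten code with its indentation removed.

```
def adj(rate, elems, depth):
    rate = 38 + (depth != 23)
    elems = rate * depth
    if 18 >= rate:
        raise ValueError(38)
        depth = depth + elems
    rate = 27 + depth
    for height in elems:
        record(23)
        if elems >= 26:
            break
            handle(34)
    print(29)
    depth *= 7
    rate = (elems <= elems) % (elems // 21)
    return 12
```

record(23)

Transformed code:
def adj(rate, elems, depth):
    rate = 38 + (depth != 23)
    elems = rate * depth
    if 18 >= rate:
        raise ValueError(38)
    rate = 27 + depth
    for height in elems:
        record(23)
        if elems >= 26:
            break
    print(29)
    depth = depth * 7
    rate = (elems <= elems) % (elems // 21)
    return 12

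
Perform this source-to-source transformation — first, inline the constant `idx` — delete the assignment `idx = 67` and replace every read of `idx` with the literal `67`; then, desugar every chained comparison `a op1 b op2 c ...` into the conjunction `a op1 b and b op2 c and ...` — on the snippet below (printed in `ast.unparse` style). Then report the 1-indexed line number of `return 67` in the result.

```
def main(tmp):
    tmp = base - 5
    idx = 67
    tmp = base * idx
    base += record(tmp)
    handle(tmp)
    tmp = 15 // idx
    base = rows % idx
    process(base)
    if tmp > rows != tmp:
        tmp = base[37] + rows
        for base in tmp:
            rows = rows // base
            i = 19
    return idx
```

14

Transformed code:
def main(tmp):
    tmp = base - 5
    tmp = base * 67
    base += record(tmp)
    handle(tmp)
    tmp = 15 // 67
    base = rows % 67
    process(base)
    if tmp > rows and rows != tmp:
        tmp = base[37] + rows
        for base in tmp:
            rows = rows // base
            i = 19
    return 67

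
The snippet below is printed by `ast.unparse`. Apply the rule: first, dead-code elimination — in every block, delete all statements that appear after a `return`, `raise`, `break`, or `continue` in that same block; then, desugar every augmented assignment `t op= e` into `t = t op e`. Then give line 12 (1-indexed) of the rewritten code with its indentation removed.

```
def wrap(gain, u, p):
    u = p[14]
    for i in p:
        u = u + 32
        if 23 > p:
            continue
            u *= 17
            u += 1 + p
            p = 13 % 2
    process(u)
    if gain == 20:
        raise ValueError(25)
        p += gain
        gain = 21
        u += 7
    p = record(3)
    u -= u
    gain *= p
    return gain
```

Transformed code:
def wrap(gain, u, p):
    u = p[14]
    for i in p:
        u = u + 32
        if 23 > p:
            continue
    process(u)
    if gain == 20:
        raise ValueError(25)
    p = record(3)
    u = u - u
    gain = gain * p
    return gain

gain = gain * p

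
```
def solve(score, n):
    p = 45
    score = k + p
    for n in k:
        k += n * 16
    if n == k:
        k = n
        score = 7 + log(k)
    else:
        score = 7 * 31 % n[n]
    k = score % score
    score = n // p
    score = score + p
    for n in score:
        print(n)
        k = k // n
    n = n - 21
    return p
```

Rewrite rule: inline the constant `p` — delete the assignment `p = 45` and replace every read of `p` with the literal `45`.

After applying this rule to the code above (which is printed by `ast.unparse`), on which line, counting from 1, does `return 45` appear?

17

Transformed code:
def solve(score, n):
    score = k + 45
    for n in k:
        k += n * 16
    if n == k:
        k = n
        score = 7 + log(k)
    else:
        score = 7 * 31 % n[n]
    k = score % score
    score = n // 45
    score = score + 45
    for n in score:
        print(n)
        k = k // n
    n = n - 21
    return 45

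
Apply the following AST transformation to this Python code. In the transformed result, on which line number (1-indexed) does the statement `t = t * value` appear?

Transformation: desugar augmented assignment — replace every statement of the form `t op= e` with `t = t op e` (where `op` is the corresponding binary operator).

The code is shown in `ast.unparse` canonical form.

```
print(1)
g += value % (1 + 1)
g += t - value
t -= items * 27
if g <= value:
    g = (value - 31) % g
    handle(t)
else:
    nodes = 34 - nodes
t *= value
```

Transformed code:
print(1)
g = g + value % (1 + 1)
g = g + (t - value)
t = t - items * 27
if g <= value:
    g = (value - 31) % g
    handle(t)
else:
    nodes = 34 - nodes
t = t * value

10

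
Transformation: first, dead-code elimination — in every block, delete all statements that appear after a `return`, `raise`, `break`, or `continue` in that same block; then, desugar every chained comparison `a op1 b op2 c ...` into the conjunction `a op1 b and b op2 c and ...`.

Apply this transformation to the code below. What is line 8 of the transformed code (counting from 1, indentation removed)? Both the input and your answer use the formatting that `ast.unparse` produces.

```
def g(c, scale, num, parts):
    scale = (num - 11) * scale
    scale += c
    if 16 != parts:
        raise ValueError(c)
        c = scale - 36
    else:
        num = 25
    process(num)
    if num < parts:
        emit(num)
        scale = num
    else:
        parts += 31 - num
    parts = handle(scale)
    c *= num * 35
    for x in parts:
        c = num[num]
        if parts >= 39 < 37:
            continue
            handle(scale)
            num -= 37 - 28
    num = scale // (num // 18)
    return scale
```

process(num)

Transformed code:
def g(c, scale, num, parts):
    scale = (num - 11) * scale
    scale += c
    if 16 != parts:
        raise ValueError(c)
    else:
        num = 25
    process(num)
    if num < parts:
        emit(num)
        scale = num
    else:
        parts += 31 - num
    parts = handle(scale)
    c *= num * 35
    for x in parts:
        c = num[num]
        if parts >= 39 and 39 < 37:
            continue
    num = scale // (num // 18)
    return scale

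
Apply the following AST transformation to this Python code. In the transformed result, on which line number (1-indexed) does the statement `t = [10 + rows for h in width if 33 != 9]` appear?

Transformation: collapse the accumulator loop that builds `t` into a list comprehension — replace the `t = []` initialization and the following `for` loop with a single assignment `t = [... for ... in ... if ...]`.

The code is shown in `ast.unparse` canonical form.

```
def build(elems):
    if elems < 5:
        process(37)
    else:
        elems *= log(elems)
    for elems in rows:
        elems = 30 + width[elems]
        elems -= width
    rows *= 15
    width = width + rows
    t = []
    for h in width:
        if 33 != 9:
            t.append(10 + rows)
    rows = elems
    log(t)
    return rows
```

Transformed code:
def build(elems):
    if elems < 5:
        process(37)
    else:
        elems *= log(elems)
    for elems in rows:
        elems = 30 + width[elems]
        elems -= width
    rows *= 15
    width = width + rows
    t = [10 + rows for h in width if 33 != 9]
    rows = elems
    log(t)
    return rows

11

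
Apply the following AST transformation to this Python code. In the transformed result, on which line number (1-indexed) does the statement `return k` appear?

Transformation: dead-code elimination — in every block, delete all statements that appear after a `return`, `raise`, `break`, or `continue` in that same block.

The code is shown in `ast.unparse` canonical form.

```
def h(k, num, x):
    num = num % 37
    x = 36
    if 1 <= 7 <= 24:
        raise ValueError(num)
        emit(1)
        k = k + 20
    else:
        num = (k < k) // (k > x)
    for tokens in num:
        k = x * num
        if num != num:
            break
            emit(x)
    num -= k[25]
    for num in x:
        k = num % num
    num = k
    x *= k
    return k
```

Transformed code:
def h(k, num, x):
    num = num % 37
    x = 36
    if 1 <= 7 <= 24:
        raise ValueError(num)
    else:
        num = (k < k) // (k > x)
    for tokens in num:
        k = x * num
        if num != num:
            break
    num -= k[25]
    for num in x:
        k = num % num
    num = k
    x *= k
    return k

17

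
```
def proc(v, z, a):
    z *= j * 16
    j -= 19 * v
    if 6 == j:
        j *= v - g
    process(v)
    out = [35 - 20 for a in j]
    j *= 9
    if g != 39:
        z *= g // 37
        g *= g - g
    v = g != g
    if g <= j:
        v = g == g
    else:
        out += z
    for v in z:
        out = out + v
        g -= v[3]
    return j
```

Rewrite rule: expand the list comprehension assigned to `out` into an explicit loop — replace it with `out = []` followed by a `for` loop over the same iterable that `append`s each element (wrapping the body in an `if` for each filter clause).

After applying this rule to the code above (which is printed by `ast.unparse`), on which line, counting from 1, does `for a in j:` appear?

8

Transformed code:
def proc(v, z, a):
    z *= j * 16
    j -= 19 * v
    if 6 == j:
        j *= v - g
    process(v)
    out = []
    for a in j:
        out.append(35 - 20)
    j *= 9
    if g != 39:
        z *= g // 37
        g *= g - g
    v = g != g
    if g <= j:
        v = g == g
    else:
        out += z
    for v in z:
        out = out + v
        g -= v[3]
    return j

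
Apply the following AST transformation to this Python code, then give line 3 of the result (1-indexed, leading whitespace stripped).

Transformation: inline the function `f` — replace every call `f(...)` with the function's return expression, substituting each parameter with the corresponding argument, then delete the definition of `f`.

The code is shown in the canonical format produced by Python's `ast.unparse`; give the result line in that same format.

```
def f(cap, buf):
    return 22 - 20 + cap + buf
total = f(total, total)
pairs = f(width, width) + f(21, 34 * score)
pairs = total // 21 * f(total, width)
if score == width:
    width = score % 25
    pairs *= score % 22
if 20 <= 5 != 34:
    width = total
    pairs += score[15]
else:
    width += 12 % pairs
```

Transformed code:
total = 22 - 20 + total + total
pairs = 22 - 20 + width + width + (22 - 20 + 21 + 34 * score)
pairs = total // 21 * (22 - 20 + total + width)
if score == width:
    width = score % 25
    pairs *= score % 22
if 20 <= 5 != 34:
    width = total
    pairs += score[15]
else:
    width += 12 % pairs

pairs = total // 21 * (22 - 20 + total + width)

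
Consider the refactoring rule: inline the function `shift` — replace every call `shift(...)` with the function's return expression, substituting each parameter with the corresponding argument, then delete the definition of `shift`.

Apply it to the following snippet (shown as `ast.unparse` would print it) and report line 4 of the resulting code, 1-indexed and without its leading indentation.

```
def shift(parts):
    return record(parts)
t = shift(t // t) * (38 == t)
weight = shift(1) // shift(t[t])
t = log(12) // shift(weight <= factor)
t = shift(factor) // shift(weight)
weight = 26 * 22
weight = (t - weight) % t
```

t = record(factor) // record(weight)

Transformed code:
t = record(t // t) * (38 == t)
weight = record(1) // record(t[t])
t = log(12) // record(weight <= factor)
t = record(factor) // record(weight)
weight = 26 * 22
weight = (t - weight) % t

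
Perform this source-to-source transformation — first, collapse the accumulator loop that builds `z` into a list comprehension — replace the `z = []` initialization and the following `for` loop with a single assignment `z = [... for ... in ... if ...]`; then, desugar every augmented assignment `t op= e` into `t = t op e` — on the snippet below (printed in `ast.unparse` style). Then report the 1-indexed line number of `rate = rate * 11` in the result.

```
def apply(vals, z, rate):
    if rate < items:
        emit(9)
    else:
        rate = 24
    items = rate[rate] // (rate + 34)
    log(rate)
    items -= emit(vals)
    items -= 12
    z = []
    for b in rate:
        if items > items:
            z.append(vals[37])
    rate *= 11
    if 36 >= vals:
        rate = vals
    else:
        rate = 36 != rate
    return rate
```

Transformed code:
def apply(vals, z, rate):
    if rate < items:
        emit(9)
    else:
        rate = 24
    items = rate[rate] // (rate + 34)
    log(rate)
    items = items - emit(vals)
    items = items - 12
    z = [vals[37] for b in rate if items > items]
    rate = rate * 11
    if 36 >= vals:
        rate = vals
    else:
        rate = 36 != rate
    return rate

11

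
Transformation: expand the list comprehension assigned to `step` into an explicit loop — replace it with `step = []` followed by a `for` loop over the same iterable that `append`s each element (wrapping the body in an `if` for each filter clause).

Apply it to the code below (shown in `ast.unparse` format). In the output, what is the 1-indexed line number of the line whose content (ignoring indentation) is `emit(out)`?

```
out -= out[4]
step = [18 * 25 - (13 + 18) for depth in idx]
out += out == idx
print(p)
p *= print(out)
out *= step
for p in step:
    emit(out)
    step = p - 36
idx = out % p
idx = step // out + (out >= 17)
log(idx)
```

Transformed code:
out -= out[4]
step = []
for depth in idx:
    step.append(18 * 25 - (13 + 18))
out += out == idx
print(p)
p *= print(out)
out *= step
for p in step:
    emit(out)
    step = p - 36
idx = out % p
idx = step // out + (out >= 17)
log(idx)

10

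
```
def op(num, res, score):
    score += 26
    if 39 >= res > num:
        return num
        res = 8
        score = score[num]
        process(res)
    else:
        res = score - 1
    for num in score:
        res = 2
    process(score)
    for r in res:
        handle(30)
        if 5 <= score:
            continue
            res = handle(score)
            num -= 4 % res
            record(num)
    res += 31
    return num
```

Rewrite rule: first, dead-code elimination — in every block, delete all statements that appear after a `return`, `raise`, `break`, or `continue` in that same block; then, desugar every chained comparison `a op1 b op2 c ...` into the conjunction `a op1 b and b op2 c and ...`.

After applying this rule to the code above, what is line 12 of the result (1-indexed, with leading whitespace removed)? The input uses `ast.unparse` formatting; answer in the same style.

Transformed code:
def op(num, res, score):
    score += 26
    if 39 >= res and res > num:
        return num
    else:
        res = score - 1
    for num in score:
        res = 2
    process(score)
    for r in res:
        handle(30)
        if 5 <= score:
            continue
    res += 31
    return num

if 5 <= score:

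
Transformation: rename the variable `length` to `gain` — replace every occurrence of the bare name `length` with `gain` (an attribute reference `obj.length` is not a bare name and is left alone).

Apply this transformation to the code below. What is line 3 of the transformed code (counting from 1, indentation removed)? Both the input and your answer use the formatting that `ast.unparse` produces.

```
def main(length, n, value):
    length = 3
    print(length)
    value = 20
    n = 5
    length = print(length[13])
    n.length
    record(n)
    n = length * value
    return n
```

Transformed code:
def main(gain, n, value):
    gain = 3
    print(gain)
    value = 20
    n = 5
    gain = print(gain[13])
    n.length
    record(n)
    n = gain * value
    return n

print(gain)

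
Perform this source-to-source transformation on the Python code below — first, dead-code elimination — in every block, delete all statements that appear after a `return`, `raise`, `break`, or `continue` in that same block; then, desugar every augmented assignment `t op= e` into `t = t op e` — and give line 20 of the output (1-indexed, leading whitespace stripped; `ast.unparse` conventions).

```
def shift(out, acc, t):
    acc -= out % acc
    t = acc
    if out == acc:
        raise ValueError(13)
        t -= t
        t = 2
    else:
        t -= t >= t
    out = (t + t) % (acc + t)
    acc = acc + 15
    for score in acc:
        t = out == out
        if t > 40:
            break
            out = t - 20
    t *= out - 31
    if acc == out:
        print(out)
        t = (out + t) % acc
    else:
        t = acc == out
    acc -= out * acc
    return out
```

Transformed code:
def shift(out, acc, t):
    acc = acc - out % acc
    t = acc
    if out == acc:
        raise ValueError(13)
    else:
        t = t - (t >= t)
    out = (t + t) % (acc + t)
    acc = acc + 15
    for score in acc:
        t = out == out
        if t > 40:
            break
    t = t * (out - 31)
    if acc == out:
        print(out)
        t = (out + t) % acc
    else:
        t = acc == out
    acc = acc - out * acc
    return out

acc = acc - out * acc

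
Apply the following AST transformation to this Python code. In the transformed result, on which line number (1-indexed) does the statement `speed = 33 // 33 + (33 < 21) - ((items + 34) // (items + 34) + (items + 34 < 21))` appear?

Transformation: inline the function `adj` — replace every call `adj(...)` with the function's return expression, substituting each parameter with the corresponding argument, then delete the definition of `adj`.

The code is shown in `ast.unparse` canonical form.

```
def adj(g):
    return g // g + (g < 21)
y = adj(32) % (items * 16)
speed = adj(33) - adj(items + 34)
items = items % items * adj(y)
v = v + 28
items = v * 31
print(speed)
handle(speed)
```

2

Transformed code:
y = (32 // 32 + (32 < 21)) % (items * 16)
speed = 33 // 33 + (33 < 21) - ((items + 34) // (items + 34) + (items + 34 < 21))
items = items % items * (y // y + (y < 21))
v = v + 28
items = v * 31
print(speed)
handle(speed)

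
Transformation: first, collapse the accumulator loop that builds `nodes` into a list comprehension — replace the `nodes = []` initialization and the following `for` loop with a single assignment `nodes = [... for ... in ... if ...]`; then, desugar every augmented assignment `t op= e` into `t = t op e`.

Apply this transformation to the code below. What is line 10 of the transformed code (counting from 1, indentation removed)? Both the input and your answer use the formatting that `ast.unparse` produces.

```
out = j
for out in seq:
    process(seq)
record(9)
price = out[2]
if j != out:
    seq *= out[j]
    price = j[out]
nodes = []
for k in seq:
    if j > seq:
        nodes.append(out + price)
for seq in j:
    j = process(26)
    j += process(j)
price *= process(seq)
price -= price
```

for seq in j:

Transformed code:
out = j
for out in seq:
    process(seq)
record(9)
price = out[2]
if j != out:
    seq = seq * out[j]
    price = j[out]
nodes = [out + price for k in seq if j > seq]
for seq in j:
    j = process(26)
    j = j + process(j)
price = price * process(seq)
price = price - price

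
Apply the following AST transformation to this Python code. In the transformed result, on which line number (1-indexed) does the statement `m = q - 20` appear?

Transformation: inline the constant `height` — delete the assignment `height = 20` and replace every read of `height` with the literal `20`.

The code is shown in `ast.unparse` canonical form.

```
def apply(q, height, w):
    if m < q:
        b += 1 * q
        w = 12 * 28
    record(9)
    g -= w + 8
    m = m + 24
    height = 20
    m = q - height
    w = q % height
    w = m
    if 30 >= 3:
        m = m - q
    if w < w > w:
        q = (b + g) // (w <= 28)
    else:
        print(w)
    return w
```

Transformed code:
def apply(q, height, w):
    if m < q:
        b += 1 * q
        w = 12 * 28
    record(9)
    g -= w + 8
    m = m + 24
    m = q - 20
    w = q % 20
    w = m
    if 30 >= 3:
        m = m - q
    if w < w > w:
        q = (b + g) // (w <= 28)
    else:
        print(w)
    return w

8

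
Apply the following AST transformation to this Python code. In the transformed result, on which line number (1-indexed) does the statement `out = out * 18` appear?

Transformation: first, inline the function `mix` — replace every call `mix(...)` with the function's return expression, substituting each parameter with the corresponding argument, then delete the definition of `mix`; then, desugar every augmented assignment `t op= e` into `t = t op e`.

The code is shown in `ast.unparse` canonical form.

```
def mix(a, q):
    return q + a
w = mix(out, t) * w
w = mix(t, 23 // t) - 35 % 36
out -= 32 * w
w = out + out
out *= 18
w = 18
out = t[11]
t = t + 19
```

Transformed code:
w = (t + out) * w
w = 23 // t + t - 35 % 36
out = out - 32 * w
w = out + out
out = out * 18
w = 18
out = t[11]
t = t + 19

5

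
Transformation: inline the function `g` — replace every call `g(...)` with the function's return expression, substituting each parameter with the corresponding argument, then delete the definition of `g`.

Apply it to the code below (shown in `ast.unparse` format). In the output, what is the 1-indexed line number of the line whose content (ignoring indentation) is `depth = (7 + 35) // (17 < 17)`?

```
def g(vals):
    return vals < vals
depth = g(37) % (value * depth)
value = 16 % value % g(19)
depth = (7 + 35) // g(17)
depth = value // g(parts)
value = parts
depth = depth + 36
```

3

Transformed code:
depth = (37 < 37) % (value * depth)
value = 16 % value % (19 < 19)
depth = (7 + 35) // (17 < 17)
depth = value // (parts < parts)
value = parts
depth = depth + 36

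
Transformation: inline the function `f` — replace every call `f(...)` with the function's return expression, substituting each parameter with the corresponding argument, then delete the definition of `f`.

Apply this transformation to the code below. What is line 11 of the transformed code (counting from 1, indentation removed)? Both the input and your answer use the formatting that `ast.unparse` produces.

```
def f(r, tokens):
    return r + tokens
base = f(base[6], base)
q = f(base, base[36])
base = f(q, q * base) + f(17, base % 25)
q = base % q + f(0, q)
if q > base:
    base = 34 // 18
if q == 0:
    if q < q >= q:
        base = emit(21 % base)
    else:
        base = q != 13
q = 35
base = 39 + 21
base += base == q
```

base = q != 13

Transformed code:
base = base[6] + base
q = base + base[36]
base = q + q * base + (17 + base % 25)
q = base % q + (0 + q)
if q > base:
    base = 34 // 18
if q == 0:
    if q < q >= q:
        base = emit(21 % base)
    else:
        base = q != 13
q = 35
base = 39 + 21
base += base == q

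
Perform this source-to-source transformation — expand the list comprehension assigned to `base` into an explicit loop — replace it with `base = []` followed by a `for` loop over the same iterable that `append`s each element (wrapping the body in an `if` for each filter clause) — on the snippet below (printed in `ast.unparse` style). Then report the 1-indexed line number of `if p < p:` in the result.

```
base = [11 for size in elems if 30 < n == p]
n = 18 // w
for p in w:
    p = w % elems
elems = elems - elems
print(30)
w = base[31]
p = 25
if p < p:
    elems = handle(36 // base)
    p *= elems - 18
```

12

Transformed code:
base = []
for size in elems:
    if 30 < n == p:
        base.append(11)
n = 18 // w
for p in w:
    p = w % elems
elems = elems - elems
print(30)
w = base[31]
p = 25
if p < p:
    elems = handle(36 // base)
    p *= elems - 18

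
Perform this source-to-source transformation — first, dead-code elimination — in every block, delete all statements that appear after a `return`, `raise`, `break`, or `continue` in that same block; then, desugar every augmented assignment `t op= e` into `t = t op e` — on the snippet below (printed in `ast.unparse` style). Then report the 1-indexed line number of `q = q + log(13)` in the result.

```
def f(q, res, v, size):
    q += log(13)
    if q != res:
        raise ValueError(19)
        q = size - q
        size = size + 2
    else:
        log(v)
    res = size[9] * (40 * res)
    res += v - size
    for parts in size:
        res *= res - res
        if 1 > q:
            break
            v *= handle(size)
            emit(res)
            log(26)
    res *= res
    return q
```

2

Transformed code:
def f(q, res, v, size):
    q = q + log(13)
    if q != res:
        raise ValueError(19)
    else:
        log(v)
    res = size[9] * (40 * res)
    res = res + (v - size)
    for parts in size:
        res = res * (res - res)
        if 1 > q:
            break
    res = res * res
    return q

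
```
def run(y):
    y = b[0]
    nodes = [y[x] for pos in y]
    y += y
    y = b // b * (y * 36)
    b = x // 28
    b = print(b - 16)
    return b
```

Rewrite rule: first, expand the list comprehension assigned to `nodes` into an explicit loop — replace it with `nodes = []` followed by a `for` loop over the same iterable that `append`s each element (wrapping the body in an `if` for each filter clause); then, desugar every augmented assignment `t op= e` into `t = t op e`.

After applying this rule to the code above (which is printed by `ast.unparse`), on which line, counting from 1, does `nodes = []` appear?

3

Transformed code:
def run(y):
    y = b[0]
    nodes = []
    for pos in y:
        nodes.append(y[x])
    y = y + y
    y = b // b * (y * 36)
    b = x // 28
    b = print(b - 16)
    return b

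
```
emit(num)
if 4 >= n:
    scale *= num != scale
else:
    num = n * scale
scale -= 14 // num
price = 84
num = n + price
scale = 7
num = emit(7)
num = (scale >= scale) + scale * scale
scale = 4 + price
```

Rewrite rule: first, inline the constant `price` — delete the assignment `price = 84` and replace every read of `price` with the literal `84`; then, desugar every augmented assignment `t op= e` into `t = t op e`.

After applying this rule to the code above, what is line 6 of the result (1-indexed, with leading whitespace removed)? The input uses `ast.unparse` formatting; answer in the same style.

Transformed code:
emit(num)
if 4 >= n:
    scale = scale * (num != scale)
else:
    num = n * scale
scale = scale - 14 // num
num = n + 84
scale = 7
num = emit(7)
num = (scale >= scale) + scale * scale
scale = 4 + 84

scale = scale - 14 // num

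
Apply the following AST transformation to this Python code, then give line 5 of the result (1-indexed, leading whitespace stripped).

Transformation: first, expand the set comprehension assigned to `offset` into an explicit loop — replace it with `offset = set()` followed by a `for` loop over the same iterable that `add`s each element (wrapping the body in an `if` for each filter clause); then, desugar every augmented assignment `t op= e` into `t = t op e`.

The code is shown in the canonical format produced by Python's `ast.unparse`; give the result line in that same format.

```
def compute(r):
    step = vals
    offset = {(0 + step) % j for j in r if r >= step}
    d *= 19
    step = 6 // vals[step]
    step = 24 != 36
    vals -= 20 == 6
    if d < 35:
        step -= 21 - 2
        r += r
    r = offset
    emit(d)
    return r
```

if r >= step:

Transformed code:
def compute(r):
    step = vals
    offset = set()
    for j in r:
        if r >= step:
            offset.add((0 + step) % j)
    d = d * 19
    step = 6 // vals[step]
    step = 24 != 36
    vals = vals - (20 == 6)
    if d < 35:
        step = step - (21 - 2)
        r = r + r
    r = offset
    emit(d)
    return r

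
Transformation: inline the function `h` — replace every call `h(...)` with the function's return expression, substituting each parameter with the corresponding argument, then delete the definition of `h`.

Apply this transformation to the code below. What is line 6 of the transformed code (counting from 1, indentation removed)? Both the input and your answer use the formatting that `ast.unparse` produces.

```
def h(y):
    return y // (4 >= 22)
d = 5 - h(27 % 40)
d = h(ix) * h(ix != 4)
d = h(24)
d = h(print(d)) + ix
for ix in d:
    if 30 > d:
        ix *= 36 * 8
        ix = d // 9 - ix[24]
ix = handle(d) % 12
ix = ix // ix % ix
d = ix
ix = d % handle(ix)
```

if 30 > d:

Transformed code:
d = 5 - 27 % 40 // (4 >= 22)
d = ix // (4 >= 22) * ((ix != 4) // (4 >= 22))
d = 24 // (4 >= 22)
d = print(d) // (4 >= 22) + ix
for ix in d:
    if 30 > d:
        ix *= 36 * 8
        ix = d // 9 - ix[24]
ix = handle(d) % 12
ix = ix // ix % ix
d = ix
ix = d % handle(ix)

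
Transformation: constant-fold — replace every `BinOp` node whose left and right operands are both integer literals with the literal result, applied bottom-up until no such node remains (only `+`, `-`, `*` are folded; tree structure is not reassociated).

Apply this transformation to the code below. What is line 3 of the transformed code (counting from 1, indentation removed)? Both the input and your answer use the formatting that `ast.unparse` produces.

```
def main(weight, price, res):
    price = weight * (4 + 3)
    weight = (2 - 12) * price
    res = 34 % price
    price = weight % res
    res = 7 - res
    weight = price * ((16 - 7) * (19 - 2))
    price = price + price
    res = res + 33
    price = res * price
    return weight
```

Transformed code:
def main(weight, price, res):
    price = weight * 7
    weight = -10 * price
    res = 34 % price
    price = weight % res
    res = 7 - res
    weight = price * 153
    price = price + price
    res = res + 33
    price = res * price
    return weight

weight = -10 * price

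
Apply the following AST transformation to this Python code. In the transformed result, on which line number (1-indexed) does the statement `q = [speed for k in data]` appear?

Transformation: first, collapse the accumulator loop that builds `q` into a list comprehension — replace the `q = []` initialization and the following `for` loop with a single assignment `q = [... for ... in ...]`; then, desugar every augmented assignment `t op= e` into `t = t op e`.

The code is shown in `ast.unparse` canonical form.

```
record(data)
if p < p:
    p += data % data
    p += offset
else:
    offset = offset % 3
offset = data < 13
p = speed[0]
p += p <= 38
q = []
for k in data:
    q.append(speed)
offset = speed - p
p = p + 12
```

10

Transformed code:
record(data)
if p < p:
    p = p + data % data
    p = p + offset
else:
    offset = offset % 3
offset = data < 13
p = speed[0]
p = p + (p <= 38)
q = [speed for k in data]
offset = speed - p
p = p + 12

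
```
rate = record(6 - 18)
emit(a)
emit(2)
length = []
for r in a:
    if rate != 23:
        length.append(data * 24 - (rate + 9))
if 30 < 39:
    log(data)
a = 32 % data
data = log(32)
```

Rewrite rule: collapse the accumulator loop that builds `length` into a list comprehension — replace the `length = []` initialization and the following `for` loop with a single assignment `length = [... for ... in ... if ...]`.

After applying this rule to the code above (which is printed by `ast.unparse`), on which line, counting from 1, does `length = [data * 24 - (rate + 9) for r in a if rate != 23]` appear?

4

Transformed code:
rate = record(6 - 18)
emit(a)
emit(2)
length = [data * 24 - (rate + 9) for r in a if rate != 23]
if 30 < 39:
    log(data)
a = 32 % data
data = log(32)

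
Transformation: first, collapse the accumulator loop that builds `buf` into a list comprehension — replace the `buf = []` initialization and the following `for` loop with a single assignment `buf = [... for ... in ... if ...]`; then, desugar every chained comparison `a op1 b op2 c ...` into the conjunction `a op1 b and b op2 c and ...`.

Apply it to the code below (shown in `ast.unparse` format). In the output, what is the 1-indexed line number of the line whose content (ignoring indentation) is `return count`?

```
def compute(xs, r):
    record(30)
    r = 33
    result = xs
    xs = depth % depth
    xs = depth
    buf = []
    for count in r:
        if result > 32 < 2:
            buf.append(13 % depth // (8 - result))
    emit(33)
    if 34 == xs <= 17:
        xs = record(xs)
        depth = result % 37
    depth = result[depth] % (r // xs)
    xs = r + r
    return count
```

14

Transformed code:
def compute(xs, r):
    record(30)
    r = 33
    result = xs
    xs = depth % depth
    xs = depth
    buf = [13 % depth // (8 - result) for count in r if result > 32 and 32 < 2]
    emit(33)
    if 34 == xs and xs <= 17:
        xs = record(xs)
        depth = result % 37
    depth = result[depth] % (r // xs)
    xs = r + r
    return count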